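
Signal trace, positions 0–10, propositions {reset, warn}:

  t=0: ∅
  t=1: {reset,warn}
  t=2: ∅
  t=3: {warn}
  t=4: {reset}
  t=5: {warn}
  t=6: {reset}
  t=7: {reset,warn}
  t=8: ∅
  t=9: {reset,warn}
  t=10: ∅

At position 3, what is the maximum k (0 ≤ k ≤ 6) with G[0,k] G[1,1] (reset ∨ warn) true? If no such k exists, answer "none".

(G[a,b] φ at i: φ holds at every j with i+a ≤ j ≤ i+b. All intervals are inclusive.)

3

G[1,1] (reset ∨ warn) must hold from j=3 onward; find where it first fails.
  j=3: holds
  j=4: holds
  j=5: holds
  j=6: holds
  j=7: fails
Holds on [3,6], so largest k = 3.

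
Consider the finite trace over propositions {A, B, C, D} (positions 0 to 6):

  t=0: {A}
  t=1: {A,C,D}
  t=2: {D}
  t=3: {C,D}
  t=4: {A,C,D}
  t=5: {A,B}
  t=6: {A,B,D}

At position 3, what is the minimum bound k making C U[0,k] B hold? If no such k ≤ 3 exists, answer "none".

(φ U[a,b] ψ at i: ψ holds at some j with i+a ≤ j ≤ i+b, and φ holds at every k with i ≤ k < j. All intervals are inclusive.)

2

Need earliest j ≥ 3 with B, and C at every k in [3,j-1].
  j=3: rhs fails.
  j=4: rhs fails.
  j=5: rhs holds; lhs holds on [3,4]. k = 2.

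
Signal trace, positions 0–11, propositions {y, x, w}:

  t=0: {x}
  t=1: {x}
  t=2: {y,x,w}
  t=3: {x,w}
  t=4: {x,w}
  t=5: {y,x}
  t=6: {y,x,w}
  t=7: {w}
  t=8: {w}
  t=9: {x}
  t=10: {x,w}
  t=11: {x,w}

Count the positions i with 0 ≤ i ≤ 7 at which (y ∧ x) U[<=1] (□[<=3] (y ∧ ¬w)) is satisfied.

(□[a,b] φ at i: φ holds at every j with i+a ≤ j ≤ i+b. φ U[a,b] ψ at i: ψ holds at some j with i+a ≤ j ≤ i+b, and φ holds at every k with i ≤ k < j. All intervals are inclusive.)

0

Evaluate at each i in [0,7]:
  i=0: ✗ (no rhs in [0,1])
  i=1: ✗ (no rhs in [1,2])
  i=2: ✗ (no rhs in [2,3])
  i=3: ✗ (no rhs in [3,4])
  i=4: ✗ (no rhs in [4,5])
  i=5: ✗ (no rhs in [5,6])
  i=6: ✗ (no rhs in [6,7])
  i=7: ✗ (no rhs in [7,8])
Positions where it holds: {} → 0.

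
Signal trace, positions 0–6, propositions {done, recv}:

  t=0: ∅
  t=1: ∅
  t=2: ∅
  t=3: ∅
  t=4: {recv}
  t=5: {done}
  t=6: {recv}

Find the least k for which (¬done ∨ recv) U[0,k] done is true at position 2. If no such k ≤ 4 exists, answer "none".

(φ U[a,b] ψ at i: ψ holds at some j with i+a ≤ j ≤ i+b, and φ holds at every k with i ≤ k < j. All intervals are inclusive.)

3

Need earliest j ≥ 2 with done, and (¬done ∨ recv) at every k in [2,j-1].
  j=2: rhs fails.
  j=3: rhs fails.
  j=4: rhs fails.
  j=5: rhs holds; lhs holds on [2,4]. k = 3.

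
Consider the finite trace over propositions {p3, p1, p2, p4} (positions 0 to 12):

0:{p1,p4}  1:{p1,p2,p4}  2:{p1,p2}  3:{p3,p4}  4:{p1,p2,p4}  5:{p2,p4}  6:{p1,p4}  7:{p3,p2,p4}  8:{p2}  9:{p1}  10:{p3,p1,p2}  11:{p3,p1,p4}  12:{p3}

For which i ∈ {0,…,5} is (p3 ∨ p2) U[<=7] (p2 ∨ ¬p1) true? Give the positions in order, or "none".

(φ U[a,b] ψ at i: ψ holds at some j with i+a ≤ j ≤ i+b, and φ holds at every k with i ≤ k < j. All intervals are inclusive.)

Evaluate at each i in [0,5]:
  i=0: ✗ (lhs fails at k=0 before rhs at j=1)
  i=1: ✓ (rhs at j=1)
  i=2: ✓ (rhs at j=2)
  i=3: ✓ (rhs at j=3)
  i=4: ✓ (rhs at j=4)
  i=5: ✓ (rhs at j=5)

1, 2, 3, 4, 5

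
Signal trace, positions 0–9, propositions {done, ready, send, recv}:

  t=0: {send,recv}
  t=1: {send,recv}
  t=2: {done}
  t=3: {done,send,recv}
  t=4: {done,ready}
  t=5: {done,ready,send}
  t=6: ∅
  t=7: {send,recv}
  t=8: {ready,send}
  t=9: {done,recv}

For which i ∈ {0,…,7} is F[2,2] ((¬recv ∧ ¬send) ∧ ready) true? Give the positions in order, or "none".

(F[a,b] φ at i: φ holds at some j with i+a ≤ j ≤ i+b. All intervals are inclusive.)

2

Evaluate at each i in [0,7]:
  i=0: ✗ (none in [2,2])
  i=1: ✗ (none in [3,3])
  i=2: ✓ (witness j=4)
  i=3: ✗ (none in [5,5])
  i=4: ✗ (none in [6,6])
  i=5: ✗ (none in [7,7])
  i=6: ✗ (none in [8,8])
  i=7: ✗ (none in [9,9])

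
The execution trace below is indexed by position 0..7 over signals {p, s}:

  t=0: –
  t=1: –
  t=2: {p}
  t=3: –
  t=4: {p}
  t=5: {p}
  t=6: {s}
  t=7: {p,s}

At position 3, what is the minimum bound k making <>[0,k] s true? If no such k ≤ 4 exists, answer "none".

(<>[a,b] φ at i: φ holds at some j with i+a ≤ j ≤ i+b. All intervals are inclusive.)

Scan j = 3,4,… for s:
  j=3: fails
  j=4: fails
  j=5: fails
  j=6: holds
First hit at j=6, so smallest k = 6-3 = 3.

3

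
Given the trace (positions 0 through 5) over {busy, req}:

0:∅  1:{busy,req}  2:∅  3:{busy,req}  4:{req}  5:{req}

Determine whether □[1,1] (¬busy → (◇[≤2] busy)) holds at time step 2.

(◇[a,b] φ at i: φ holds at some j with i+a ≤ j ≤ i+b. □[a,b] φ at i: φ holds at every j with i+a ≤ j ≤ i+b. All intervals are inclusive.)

Check (¬busy → (◇[≤2] busy)) at every j in [3,3]:
  j=3: antecedent false → ✓
All positions satisfy it → formula holds.

Holds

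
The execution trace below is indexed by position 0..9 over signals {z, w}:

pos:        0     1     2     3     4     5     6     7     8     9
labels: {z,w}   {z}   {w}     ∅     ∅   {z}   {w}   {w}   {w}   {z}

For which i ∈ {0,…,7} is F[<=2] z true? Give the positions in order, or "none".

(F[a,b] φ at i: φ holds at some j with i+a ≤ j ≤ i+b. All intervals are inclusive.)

0, 1, 3, 4, 5, 7

Evaluate at each i in [0,7]:
  i=0: ✓ (witness j=0)
  i=1: ✓ (witness j=1)
  i=2: ✗ (none in [2,4])
  i=3: ✓ (witness j=5)
  i=4: ✓ (witness j=5)
  i=5: ✓ (witness j=5)
  i=6: ✗ (none in [6,8])
  i=7: ✓ (witness j=9)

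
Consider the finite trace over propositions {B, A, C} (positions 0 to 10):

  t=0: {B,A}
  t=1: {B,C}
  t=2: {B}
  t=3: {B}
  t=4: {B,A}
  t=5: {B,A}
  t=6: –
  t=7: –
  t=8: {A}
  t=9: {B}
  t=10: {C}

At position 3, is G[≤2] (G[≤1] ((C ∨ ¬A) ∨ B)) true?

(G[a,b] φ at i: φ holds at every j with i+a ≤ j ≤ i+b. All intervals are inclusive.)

True

Check G[≤1] ((C ∨ ¬A) ∨ B) at every j in [3,5]:
  j=3: holds on [3,4]
  j=4: holds on [4,5]
  j=5: holds on [5,6]
All positions satisfy it → formula holds.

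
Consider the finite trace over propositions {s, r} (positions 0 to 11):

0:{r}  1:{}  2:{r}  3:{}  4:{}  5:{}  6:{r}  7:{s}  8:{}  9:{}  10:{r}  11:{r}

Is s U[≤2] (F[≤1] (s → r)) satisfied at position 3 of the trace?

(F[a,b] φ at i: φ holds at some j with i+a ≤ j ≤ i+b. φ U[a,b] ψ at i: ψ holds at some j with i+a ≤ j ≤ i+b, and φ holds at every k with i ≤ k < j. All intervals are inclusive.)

Need some j in [3,5] with F[≤1] (s → r), and s at every k in [3,j-1].
  j=3: F[≤1] (s → r) holds; no prefix to check → satisfied.

True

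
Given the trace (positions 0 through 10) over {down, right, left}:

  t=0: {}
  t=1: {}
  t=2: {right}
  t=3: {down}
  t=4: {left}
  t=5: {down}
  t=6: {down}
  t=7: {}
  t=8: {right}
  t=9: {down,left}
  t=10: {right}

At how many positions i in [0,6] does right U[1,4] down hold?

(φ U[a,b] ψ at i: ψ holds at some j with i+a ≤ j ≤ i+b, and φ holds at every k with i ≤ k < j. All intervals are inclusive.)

1

Evaluate at each i in [0,6]:
  i=0: ✗ (lhs fails at k=0 before rhs at j=3)
  i=1: ✗ (lhs fails at k=1 before rhs at j=3)
  i=2: ✓ (rhs at j=3; lhs holds on [2,2])
  i=3: ✗ (lhs fails at k=3 before rhs at j=5)
  i=4: ✗ (lhs fails at k=4 before rhs at j=5)
  i=5: ✗ (lhs fails at k=5 before rhs at j=6)
  i=6: ✗ (lhs fails at k=6 before rhs at j=9)
Positions where it holds: {2} → 1.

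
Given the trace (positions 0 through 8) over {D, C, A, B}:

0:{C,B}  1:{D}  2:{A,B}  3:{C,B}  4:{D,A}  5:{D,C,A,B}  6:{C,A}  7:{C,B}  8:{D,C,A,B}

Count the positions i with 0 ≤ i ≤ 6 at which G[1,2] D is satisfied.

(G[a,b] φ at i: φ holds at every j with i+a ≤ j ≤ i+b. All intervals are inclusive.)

1

Evaluate at each i in [0,6]:
  i=0: ✗ (fails at j=2)
  i=1: ✗ (fails at j=2)
  i=2: ✗ (fails at j=3)
  i=3: ✓ (all of [4,5])
  i=4: ✗ (fails at j=6)
  i=5: ✗ (fails at j=6)
  i=6: ✗ (fails at j=7)
Positions where it holds: {3} → 1.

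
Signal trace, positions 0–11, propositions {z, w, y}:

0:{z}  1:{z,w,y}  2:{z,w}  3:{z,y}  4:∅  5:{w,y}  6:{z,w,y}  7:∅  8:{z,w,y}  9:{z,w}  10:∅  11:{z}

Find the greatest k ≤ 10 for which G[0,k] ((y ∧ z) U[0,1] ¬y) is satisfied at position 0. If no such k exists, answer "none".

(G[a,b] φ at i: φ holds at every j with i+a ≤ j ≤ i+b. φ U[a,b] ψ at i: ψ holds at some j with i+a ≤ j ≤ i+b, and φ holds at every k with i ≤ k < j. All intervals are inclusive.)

((y ∧ z) U[0,1] ¬y) must hold from j=0 onward; find where it first fails.
  j=0: holds
  j=1: holds
  j=2: holds
  j=3: holds
  j=4: holds
  j=5: fails
Holds on [0,4], so largest k = 4.

4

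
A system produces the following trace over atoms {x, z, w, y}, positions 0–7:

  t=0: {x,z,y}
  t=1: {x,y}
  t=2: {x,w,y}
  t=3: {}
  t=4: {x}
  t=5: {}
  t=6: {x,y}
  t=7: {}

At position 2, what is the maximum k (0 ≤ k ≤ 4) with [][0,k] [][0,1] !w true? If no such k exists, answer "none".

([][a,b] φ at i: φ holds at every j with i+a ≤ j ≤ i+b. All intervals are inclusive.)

none

[][0,1] !w must hold from j=2 onward; find where it first fails.
  j=2: fails → no k works.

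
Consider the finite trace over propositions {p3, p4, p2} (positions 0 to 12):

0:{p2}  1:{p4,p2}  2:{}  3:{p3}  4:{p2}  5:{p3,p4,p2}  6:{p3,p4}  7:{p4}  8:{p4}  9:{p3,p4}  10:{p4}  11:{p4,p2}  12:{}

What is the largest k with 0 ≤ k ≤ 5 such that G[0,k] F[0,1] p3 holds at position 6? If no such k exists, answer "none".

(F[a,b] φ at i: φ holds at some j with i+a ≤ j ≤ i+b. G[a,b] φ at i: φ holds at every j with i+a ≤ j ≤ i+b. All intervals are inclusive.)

F[0,1] p3 must hold from j=6 onward; find where it first fails.
  j=6: holds
  j=7: fails
Holds on [6,6], so largest k = 0.

0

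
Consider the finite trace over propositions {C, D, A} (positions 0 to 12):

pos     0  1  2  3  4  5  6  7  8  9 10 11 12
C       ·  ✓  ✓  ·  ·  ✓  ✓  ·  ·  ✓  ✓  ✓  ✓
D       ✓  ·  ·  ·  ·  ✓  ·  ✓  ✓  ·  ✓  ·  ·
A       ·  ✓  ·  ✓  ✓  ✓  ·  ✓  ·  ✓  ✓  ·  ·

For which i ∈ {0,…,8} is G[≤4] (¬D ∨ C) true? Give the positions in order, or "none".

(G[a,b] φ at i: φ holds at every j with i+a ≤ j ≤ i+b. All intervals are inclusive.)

Evaluate at each i in [0,8]:
  i=0: ✗ (fails at j=0)
  i=1: ✓ (all of [1,5])
  i=2: ✓ (all of [2,6])
  i=3: ✗ (fails at j=7)
  i=4: ✗ (fails at j=7)
  i=5: ✗ (fails at j=7)
  i=6: ✗ (fails at j=7)
  i=7: ✗ (fails at j=7)
  i=8: ✗ (fails at j=8)

1, 2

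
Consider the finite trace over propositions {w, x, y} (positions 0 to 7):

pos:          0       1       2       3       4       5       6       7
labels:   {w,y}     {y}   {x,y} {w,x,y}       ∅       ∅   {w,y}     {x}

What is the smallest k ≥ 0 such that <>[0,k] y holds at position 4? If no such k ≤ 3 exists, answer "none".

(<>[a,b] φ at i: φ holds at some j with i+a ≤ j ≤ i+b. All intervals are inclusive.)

Scan j = 4,5,… for y:
  j=4: fails
  j=5: fails
  j=6: holds
First hit at j=6, so smallest k = 6-4 = 2.

2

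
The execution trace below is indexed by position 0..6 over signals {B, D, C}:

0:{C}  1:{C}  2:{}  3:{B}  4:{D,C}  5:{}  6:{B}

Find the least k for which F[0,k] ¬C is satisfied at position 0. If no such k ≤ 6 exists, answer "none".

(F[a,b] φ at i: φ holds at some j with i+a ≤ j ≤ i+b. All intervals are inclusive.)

Scan j = 0,1,… for ¬C:
  j=0: fails
  j=1: fails
  j=2: holds
First hit at j=2, so smallest k = 2-0 = 2.

2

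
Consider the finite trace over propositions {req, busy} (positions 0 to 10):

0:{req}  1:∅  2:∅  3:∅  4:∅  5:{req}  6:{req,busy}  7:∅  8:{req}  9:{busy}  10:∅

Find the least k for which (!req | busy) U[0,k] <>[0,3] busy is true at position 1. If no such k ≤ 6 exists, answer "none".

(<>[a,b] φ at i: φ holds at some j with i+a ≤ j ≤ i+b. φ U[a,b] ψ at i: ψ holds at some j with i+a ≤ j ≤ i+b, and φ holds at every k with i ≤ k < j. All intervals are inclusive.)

2

Need earliest j ≥ 1 with <>[0,3] busy, and (!req | busy) at every k in [1,j-1].
  j=1: rhs fails.
  j=2: rhs fails.
  j=3: rhs holds; lhs holds on [1,2]. k = 2.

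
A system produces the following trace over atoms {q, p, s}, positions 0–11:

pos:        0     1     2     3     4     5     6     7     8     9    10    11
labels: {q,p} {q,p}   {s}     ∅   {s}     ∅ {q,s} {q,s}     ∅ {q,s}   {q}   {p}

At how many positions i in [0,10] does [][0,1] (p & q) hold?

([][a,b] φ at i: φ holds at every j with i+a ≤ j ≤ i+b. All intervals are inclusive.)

Evaluate at each i in [0,10]:
  i=0: ✓ (all of [0,1])
  i=1: ✗ (fails at j=2)
  i=2: ✗ (fails at j=2)
  i=3: ✗ (fails at j=3)
  i=4: ✗ (fails at j=4)
  i=5: ✗ (fails at j=5)
  i=6: ✗ (fails at j=6)
  i=7: ✗ (fails at j=7)
  i=8: ✗ (fails at j=8)
  i=9: ✗ (fails at j=9)
  i=10: ✗ (fails at j=10)
Positions where it holds: {0} → 1.

1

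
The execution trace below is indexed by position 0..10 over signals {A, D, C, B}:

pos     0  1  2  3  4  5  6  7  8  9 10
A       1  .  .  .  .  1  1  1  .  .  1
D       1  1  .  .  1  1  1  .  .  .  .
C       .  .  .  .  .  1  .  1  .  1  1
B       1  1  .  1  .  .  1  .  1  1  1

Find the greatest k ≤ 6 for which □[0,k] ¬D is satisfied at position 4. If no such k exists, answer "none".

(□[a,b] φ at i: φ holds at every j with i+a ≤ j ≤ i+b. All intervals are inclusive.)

none

¬D must hold from j=4 onward; find where it first fails.
  j=4: fails → no k works.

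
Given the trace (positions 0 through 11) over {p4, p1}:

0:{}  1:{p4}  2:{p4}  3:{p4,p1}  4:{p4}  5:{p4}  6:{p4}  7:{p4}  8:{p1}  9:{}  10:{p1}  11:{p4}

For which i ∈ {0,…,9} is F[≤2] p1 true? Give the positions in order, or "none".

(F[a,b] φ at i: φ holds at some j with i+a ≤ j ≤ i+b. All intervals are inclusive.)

1, 2, 3, 6, 7, 8, 9

Evaluate at each i in [0,9]:
  i=0: ✗ (none in [0,2])
  i=1: ✓ (witness j=3)
  i=2: ✓ (witness j=3)
  i=3: ✓ (witness j=3)
  i=4: ✗ (none in [4,6])
  i=5: ✗ (none in [5,7])
  i=6: ✓ (witness j=8)
  i=7: ✓ (witness j=8)
  i=8: ✓ (witness j=8)
  i=9: ✓ (witness j=10)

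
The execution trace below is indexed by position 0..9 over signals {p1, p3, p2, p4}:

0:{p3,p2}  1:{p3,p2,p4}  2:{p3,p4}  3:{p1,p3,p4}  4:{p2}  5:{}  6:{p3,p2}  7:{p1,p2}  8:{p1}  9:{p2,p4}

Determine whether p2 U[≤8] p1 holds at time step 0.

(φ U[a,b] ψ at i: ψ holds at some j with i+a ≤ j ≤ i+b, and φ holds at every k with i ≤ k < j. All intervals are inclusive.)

No

Need some j in [0,8] with p1, and p2 at every k in [0,j-1].
  j=0: p1 false.
  j=1: p1 false.
  j=2: p1 false.
  j=3: p1 holds, but p2 fails at k=2 → not this j.
  j=4: p1 false.
  j=5: p1 false.
  j=6: p1 false.
  j=7: p1 holds, but p2 fails at k=2 → not this j.
  j=8: p1 holds, but p2 fails at k=2 → not this j.
No j in the window works → until fails.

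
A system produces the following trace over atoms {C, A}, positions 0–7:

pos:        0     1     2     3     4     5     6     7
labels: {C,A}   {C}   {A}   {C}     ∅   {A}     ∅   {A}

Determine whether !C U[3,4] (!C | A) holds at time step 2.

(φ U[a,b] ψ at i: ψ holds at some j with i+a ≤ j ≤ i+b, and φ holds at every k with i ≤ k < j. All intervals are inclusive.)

Need some j in [5,6] with (!C | A), and !C at every k in [2,j-1].
  j=5: (!C | A) holds, but !C fails at k=3 → not this j.
  j=6: (!C | A) holds, but !C fails at k=3 → not this j.
No j in the window works → until fails.

No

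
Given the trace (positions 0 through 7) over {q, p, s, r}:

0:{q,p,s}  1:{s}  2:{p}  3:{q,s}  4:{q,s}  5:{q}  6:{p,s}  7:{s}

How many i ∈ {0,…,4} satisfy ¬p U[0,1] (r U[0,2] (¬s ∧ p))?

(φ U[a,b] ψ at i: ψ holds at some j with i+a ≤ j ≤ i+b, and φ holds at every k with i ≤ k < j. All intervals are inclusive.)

2

Evaluate at each i in [0,4]:
  i=0: ✗ (no rhs in [0,1])
  i=1: ✓ (rhs at j=2; lhs holds on [1,1])
  i=2: ✓ (rhs at j=2)
  i=3: ✗ (no rhs in [3,4])
  i=4: ✗ (no rhs in [4,5])
Positions where it holds: {1, 2} → 2.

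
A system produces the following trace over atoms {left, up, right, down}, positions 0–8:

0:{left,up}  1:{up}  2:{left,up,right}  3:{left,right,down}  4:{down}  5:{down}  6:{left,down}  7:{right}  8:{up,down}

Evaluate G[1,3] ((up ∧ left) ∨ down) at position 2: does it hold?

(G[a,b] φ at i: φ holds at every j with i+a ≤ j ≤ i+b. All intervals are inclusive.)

Check ((up ∧ left) ∨ down) at every j in [3,5]:
  j=3: true
  j=4: true
  j=5: true
All positions satisfy it → formula holds.

True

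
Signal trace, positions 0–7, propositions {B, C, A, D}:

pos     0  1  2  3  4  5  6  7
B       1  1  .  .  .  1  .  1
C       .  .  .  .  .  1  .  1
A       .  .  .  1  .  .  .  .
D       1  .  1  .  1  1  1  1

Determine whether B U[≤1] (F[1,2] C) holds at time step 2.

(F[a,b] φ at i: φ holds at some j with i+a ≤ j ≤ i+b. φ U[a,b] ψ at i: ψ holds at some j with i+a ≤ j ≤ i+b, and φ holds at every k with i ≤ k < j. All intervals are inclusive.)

False

Need some j in [2,3] with F[1,2] C, and B at every k in [2,j-1].
  j=2: F[1,2] C — fails (none in [3,4]).
  j=3: F[1,2] C holds, but B fails at k=2 → not this j.
No j in the window works → until fails.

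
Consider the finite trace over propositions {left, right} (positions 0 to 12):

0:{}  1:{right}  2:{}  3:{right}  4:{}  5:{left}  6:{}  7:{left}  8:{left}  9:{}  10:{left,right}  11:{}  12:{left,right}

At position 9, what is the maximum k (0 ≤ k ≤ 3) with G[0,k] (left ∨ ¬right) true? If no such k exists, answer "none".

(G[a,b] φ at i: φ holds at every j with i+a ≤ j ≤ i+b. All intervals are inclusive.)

(left ∨ ¬right) must hold from j=9 onward; find where it first fails.
  j=9: holds
  j=10: holds
  j=11: holds
  j=12: holds
Holds through j=12; largest k = 3.

3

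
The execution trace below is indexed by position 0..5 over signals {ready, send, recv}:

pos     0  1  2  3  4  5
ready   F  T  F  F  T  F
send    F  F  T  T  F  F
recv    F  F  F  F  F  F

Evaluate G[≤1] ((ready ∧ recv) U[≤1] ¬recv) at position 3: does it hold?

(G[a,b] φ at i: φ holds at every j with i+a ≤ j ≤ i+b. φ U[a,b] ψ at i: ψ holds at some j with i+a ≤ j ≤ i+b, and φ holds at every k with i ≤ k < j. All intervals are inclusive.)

True

Check ((ready ∧ recv) U[≤1] ¬recv) at every j in [3,4]:
  j=3: holds
  j=4: holds
All positions satisfy it → formula holds.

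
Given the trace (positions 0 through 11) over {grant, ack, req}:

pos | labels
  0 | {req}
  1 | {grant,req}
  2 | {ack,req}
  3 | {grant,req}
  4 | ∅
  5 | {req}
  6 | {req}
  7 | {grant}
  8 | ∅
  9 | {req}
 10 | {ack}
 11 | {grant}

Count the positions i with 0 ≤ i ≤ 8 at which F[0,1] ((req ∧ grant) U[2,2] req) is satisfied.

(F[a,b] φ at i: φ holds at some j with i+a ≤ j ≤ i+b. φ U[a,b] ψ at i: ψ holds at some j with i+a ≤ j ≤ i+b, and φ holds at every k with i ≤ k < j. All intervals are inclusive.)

0

Evaluate at each i in [0,8]:
  i=0: ✗ (none in [0,1])
  i=1: ✗ (none in [1,2])
  i=2: ✗ (none in [2,3])
  i=3: ✗ (none in [3,4])
  i=4: ✗ (none in [4,5])
  i=5: ✗ (none in [5,6])
  i=6: ✗ (none in [6,7])
  i=7: ✗ (none in [7,8])
  i=8: ✗ (none in [8,9])
Positions where it holds: {} → 0.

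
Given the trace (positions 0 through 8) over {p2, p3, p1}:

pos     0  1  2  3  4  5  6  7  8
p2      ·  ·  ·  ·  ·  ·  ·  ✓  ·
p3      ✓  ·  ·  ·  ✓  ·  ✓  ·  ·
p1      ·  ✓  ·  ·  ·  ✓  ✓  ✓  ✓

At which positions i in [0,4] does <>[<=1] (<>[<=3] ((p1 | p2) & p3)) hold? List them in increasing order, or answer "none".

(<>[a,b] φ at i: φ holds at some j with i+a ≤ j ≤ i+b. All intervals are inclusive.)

Evaluate at each i in [0,4]:
  i=0: ✗ (none in [0,1])
  i=1: ✗ (none in [1,2])
  i=2: ✓ (witness j=3)
  i=3: ✓ (witness j=3)
  i=4: ✓ (witness j=4)

2, 3, 4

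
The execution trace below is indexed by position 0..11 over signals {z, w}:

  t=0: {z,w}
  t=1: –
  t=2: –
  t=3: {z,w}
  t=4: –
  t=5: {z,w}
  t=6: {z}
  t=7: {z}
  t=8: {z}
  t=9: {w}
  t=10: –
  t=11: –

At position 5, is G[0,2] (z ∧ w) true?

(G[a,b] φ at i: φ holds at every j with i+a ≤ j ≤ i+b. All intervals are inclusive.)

Check (z ∧ w) at every j in [5,7]:
  j=5: true
  j=6: false
  j=7: false
Fails at j=6 → formula fails.

False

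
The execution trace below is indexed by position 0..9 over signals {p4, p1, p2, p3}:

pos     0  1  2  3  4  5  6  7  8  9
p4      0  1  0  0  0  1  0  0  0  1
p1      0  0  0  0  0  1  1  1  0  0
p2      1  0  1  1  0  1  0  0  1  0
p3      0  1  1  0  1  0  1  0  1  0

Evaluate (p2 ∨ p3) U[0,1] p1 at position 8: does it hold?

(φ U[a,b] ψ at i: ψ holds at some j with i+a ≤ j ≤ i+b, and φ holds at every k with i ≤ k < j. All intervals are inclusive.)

Need some j in [8,9] with p1, and (p2 ∨ p3) at every k in [8,j-1].
  j=8: p1 false.
  j=9: p1 false.
No j in the window works → until fails.

Does not hold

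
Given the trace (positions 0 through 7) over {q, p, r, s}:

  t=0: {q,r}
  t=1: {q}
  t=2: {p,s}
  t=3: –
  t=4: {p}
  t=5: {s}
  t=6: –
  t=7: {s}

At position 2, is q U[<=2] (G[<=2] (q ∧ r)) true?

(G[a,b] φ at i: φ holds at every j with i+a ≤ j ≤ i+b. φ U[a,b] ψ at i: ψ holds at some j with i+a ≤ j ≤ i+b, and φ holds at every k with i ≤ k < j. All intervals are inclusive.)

False

Need some j in [2,4] with G[<=2] (q ∧ r), and q at every k in [2,j-1].
  j=2: G[<=2] (q ∧ r) — fails at 2.
  j=3: G[<=2] (q ∧ r) — fails at 3.
  j=4: G[<=2] (q ∧ r) — fails at 4.
No j in the window works → until fails.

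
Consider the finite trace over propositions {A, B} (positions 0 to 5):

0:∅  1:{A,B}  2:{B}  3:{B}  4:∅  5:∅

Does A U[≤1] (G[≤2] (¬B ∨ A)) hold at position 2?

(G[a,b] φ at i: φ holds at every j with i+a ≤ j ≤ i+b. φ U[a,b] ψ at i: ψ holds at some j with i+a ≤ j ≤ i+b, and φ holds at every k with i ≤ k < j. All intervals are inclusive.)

No

Need some j in [2,3] with G[≤2] (¬B ∨ A), and A at every k in [2,j-1].
  j=2: G[≤2] (¬B ∨ A) — fails at 2.
  j=3: G[≤2] (¬B ∨ A) — fails at 3.
No j in the window works → until fails.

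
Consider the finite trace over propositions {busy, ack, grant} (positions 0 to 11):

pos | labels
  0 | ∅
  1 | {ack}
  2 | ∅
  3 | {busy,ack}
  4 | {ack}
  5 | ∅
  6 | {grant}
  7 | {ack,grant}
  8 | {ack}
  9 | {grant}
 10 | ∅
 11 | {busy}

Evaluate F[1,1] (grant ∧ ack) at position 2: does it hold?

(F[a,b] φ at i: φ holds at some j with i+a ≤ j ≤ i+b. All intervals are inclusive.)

Does not hold

Check (grant ∧ ack) at each j in [3,3]:
  j=3: false
No position in the window satisfies it → formula fails.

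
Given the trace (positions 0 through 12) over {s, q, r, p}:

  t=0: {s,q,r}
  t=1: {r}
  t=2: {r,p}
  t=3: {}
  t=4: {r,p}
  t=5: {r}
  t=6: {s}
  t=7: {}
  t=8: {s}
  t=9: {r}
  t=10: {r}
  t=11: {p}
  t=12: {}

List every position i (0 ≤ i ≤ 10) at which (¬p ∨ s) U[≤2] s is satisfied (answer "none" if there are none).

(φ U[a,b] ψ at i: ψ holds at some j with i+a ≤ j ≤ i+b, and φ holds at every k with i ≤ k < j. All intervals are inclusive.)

Evaluate at each i in [0,10]:
  i=0: ✓ (rhs at j=0)
  i=1: ✗ (no rhs in [1,3])
  i=2: ✗ (no rhs in [2,4])
  i=3: ✗ (no rhs in [3,5])
  i=4: ✗ (lhs fails at k=4 before rhs at j=6)
  i=5: ✓ (rhs at j=6; lhs holds on [5,5])
  i=6: ✓ (rhs at j=6)
  i=7: ✓ (rhs at j=8; lhs holds on [7,7])
  i=8: ✓ (rhs at j=8)
  i=9: ✗ (no rhs in [9,11])
  i=10: ✗ (no rhs in [10,12])

0, 5, 6, 7, 8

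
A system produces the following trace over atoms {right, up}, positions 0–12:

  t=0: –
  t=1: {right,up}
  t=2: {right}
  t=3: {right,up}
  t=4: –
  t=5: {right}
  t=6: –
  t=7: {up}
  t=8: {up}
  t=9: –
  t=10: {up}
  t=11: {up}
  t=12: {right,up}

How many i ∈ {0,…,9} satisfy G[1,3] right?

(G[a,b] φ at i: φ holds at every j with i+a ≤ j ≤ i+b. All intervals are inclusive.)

1

Evaluate at each i in [0,9]:
  i=0: ✓ (all of [1,3])
  i=1: ✗ (fails at j=4)
  i=2: ✗ (fails at j=4)
  i=3: ✗ (fails at j=4)
  i=4: ✗ (fails at j=6)
  i=5: ✗ (fails at j=6)
  i=6: ✗ (fails at j=7)
  i=7: ✗ (fails at j=8)
  i=8: ✗ (fails at j=9)
  i=9: ✗ (fails at j=10)
Positions where it holds: {0} → 1.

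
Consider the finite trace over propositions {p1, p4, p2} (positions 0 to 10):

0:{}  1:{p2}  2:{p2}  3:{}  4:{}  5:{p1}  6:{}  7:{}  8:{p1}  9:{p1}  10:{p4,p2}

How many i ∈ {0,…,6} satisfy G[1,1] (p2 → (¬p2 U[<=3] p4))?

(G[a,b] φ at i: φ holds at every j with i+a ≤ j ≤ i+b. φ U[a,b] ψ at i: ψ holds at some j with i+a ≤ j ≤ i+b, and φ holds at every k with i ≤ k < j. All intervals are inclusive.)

5

Evaluate at each i in [0,6]:
  i=0: ✗ (fails at j=1)
  i=1: ✗ (fails at j=2)
  i=2: ✓ (all of [3,3])
  i=3: ✓ (all of [4,4])
  i=4: ✓ (all of [5,5])
  i=5: ✓ (all of [6,6])
  i=6: ✓ (all of [7,7])
Positions where it holds: {2, 3, 4, 5, 6} → 5.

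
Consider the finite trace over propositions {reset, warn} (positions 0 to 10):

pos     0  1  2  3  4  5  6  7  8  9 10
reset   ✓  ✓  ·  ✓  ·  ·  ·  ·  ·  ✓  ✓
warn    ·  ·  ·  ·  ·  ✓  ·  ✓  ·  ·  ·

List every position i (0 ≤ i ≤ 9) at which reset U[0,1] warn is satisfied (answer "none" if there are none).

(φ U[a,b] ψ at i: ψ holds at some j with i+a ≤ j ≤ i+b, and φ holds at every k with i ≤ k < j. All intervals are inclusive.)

5, 7

Evaluate at each i in [0,9]:
  i=0: ✗ (no rhs in [0,1])
  i=1: ✗ (no rhs in [1,2])
  i=2: ✗ (no rhs in [2,3])
  i=3: ✗ (no rhs in [3,4])
  i=4: ✗ (lhs fails at k=4 before rhs at j=5)
  i=5: ✓ (rhs at j=5)
  i=6: ✗ (lhs fails at k=6 before rhs at j=7)
  i=7: ✓ (rhs at j=7)
  i=8: ✗ (no rhs in [8,9])
  i=9: ✗ (no rhs in [9,10])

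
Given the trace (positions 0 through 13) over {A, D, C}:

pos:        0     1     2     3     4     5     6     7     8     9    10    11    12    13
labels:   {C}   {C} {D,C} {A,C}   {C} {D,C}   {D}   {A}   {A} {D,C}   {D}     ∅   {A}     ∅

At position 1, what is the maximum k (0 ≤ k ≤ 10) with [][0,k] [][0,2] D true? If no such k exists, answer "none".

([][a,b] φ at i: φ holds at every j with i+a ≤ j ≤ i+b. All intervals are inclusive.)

none

[][0,2] D must hold from j=1 onward; find where it first fails.
  j=1: fails → no k works.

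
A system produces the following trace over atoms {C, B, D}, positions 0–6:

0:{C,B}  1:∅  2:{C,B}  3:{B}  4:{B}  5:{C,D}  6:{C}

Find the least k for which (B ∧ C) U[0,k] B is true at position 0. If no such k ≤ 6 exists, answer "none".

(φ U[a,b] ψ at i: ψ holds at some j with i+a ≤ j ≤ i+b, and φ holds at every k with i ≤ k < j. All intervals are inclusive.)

0

Need earliest j ≥ 0 with B, and (B ∧ C) at every k in [0,j-1].
  j=0: rhs holds (empty prefix). k = 0.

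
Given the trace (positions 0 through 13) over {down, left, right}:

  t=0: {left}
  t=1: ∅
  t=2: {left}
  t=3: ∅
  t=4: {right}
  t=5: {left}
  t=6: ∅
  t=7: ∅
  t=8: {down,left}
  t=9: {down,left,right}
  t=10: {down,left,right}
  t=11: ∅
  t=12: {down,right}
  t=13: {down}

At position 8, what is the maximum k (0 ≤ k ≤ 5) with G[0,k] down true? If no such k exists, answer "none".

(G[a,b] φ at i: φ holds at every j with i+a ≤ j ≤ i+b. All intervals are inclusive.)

2

down must hold from j=8 onward; find where it first fails.
  j=8: holds
  j=9: holds
  j=10: holds
  j=11: fails
Holds on [8,10], so largest k = 2.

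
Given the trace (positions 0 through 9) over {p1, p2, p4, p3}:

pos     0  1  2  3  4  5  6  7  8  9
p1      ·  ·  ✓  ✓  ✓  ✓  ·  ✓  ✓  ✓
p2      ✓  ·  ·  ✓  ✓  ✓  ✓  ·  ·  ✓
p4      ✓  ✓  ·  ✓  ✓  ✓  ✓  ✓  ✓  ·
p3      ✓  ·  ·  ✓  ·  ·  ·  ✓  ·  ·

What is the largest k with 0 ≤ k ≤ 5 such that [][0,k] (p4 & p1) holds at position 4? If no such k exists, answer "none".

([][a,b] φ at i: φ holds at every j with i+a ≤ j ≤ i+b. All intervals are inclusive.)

1

(p4 & p1) must hold from j=4 onward; find where it first fails.
  j=4: holds
  j=5: holds
  j=6: fails
Holds on [4,5], so largest k = 1.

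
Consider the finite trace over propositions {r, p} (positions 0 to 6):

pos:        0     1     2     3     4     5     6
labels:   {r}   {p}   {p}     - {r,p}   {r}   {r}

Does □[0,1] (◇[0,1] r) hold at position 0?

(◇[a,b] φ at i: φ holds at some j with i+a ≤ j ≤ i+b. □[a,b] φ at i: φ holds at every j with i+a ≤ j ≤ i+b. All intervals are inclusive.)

Does not hold

Check ◇[0,1] r at every j in [0,1]:
  j=0: holds (witness at 0)
  j=1: fails (none in [1,2])
Fails at j=1 → formula fails.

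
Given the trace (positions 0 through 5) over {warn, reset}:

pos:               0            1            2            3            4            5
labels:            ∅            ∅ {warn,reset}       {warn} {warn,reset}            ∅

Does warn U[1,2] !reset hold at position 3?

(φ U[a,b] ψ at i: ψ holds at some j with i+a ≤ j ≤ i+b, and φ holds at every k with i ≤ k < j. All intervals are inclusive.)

Need some j in [4,5] with !reset, and warn at every k in [3,j-1].
  j=4: !reset false.
  j=5: !reset holds; warn holds at every k in [3,4] → satisfied.

True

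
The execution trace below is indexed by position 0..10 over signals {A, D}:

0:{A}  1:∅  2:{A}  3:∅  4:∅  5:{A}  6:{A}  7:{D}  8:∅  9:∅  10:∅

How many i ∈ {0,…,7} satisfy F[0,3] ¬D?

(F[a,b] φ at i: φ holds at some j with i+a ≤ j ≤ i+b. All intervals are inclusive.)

Evaluate at each i in [0,7]:
  i=0: ✓ (witness j=0)
  i=1: ✓ (witness j=1)
  i=2: ✓ (witness j=2)
  i=3: ✓ (witness j=3)
  i=4: ✓ (witness j=4)
  i=5: ✓ (witness j=5)
  i=6: ✓ (witness j=6)
  i=7: ✓ (witness j=8)
Positions where it holds: {0, 1, 2, 3, 4, 5, 6, 7} → 8.

8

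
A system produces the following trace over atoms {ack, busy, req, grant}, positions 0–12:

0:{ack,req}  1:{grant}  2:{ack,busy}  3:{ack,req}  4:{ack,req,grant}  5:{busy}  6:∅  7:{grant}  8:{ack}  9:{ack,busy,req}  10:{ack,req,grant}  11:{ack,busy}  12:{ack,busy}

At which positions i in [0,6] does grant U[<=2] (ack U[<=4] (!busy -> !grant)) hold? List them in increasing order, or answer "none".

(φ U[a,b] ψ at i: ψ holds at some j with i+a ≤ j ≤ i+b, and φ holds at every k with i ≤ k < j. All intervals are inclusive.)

0, 1, 2, 3, 4, 5, 6

Evaluate at each i in [0,6]:
  i=0: ✓ (rhs at j=0)
  i=1: ✓ (rhs at j=2; lhs holds on [1,1])
  i=2: ✓ (rhs at j=2)
  i=3: ✓ (rhs at j=3)
  i=4: ✓ (rhs at j=4)
  i=5: ✓ (rhs at j=5)
  i=6: ✓ (rhs at j=6)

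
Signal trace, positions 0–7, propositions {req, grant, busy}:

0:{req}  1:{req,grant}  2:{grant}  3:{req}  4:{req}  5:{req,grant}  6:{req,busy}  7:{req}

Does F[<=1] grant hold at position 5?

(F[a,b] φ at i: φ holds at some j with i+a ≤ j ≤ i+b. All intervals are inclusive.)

Yes

Check grant at each j in [5,6]:
  j=5: true
  j=6: false
Found at j=5 → formula holds.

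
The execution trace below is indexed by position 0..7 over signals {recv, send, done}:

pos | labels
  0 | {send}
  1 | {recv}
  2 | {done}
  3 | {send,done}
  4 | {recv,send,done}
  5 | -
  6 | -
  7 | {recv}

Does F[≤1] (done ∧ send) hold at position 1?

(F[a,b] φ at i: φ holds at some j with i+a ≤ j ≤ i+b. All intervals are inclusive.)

Check (done ∧ send) at each j in [1,2]:
  j=1: false
  j=2: false
No position in the window satisfies it → formula fails.

No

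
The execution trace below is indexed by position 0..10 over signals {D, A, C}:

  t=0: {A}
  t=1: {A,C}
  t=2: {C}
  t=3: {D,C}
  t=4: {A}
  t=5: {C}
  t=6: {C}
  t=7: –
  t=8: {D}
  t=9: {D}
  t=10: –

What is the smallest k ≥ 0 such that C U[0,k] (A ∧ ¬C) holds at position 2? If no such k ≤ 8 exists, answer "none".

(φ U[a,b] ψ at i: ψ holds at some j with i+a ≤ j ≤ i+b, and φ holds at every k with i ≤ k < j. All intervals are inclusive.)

Need earliest j ≥ 2 with (A ∧ ¬C), and C at every k in [2,j-1].
  j=2: rhs fails.
  j=3: rhs fails.
  j=4: rhs holds; lhs holds on [2,3]. k = 2.

2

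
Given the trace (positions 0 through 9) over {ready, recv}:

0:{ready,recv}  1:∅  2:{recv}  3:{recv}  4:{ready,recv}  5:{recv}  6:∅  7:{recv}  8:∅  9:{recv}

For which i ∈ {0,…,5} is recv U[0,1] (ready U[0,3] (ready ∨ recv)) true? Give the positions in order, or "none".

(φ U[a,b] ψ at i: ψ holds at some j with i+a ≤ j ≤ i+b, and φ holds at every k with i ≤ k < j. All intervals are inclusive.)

0, 2, 3, 4, 5

Evaluate at each i in [0,5]:
  i=0: ✓ (rhs at j=0)
  i=1: ✗ (lhs fails at k=1 before rhs at j=2)
  i=2: ✓ (rhs at j=2)
  i=3: ✓ (rhs at j=3)
  i=4: ✓ (rhs at j=4)
  i=5: ✓ (rhs at j=5)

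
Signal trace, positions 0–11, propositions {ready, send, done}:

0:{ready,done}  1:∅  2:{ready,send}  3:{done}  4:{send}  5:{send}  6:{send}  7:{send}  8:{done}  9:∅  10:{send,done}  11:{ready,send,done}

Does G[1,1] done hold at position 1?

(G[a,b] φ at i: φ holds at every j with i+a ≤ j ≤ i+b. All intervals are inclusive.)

No

Check done at every j in [2,2]:
  j=2: false
Fails at j=2 → formula fails.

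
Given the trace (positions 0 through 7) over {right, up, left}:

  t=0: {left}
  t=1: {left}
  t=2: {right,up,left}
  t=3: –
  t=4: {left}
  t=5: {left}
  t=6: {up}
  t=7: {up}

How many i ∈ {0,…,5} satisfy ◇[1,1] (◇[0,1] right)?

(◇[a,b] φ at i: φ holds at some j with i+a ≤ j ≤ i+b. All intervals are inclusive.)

Evaluate at each i in [0,5]:
  i=0: ✓ (witness j=1)
  i=1: ✓ (witness j=2)
  i=2: ✗ (none in [3,3])
  i=3: ✗ (none in [4,4])
  i=4: ✗ (none in [5,5])
  i=5: ✗ (none in [6,6])
Positions where it holds: {0, 1} → 2.

2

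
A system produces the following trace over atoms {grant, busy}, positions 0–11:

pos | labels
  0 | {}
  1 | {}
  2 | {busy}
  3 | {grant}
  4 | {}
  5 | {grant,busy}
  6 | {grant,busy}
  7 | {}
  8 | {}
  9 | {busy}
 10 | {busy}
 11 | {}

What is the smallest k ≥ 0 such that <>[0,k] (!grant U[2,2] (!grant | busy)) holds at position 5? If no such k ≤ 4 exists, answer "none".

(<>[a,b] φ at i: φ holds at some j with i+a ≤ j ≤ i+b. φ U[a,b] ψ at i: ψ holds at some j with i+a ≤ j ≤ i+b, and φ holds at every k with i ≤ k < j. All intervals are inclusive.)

Scan j = 5,6,… for (!grant U[2,2] (!grant | busy)):
  j=5: fails
  j=6: fails
  j=7: holds
First hit at j=7, so smallest k = 7-5 = 2.

2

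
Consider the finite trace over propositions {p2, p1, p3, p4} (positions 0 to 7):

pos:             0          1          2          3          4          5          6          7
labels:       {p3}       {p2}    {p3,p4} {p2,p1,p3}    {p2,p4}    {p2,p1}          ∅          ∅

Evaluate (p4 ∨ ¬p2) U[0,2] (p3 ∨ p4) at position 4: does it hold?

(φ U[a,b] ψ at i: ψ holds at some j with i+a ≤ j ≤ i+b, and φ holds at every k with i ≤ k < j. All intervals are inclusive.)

Need some j in [4,6] with (p3 ∨ p4), and (p4 ∨ ¬p2) at every k in [4,j-1].
  j=4: (p3 ∨ p4) holds; no prefix to check → satisfied.

Holds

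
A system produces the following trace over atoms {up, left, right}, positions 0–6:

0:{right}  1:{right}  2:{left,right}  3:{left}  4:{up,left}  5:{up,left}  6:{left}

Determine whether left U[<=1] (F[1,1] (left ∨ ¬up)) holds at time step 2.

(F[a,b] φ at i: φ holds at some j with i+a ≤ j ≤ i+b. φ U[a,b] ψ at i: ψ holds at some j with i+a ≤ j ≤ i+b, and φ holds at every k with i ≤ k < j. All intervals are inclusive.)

Need some j in [2,3] with F[1,1] (left ∨ ¬up), and left at every k in [2,j-1].
  j=2: F[1,1] (left ∨ ¬up) holds; no prefix to check → satisfied.

Holds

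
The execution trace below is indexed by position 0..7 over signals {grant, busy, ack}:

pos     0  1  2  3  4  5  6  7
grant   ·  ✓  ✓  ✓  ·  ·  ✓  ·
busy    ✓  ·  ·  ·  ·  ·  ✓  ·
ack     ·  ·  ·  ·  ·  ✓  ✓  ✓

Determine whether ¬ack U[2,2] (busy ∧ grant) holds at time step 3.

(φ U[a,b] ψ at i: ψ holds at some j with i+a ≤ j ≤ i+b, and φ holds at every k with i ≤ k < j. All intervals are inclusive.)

No

Need some j in [5,5] with (busy ∧ grant), and ¬ack at every k in [3,j-1].
  j=5: (busy ∧ grant) false.
No j in the window works → until fails.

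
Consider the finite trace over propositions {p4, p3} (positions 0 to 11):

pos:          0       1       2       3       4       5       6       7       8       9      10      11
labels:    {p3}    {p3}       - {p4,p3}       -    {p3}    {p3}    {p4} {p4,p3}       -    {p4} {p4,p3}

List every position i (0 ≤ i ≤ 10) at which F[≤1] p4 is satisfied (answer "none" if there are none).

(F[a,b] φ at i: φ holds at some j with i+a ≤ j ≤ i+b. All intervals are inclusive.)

Evaluate at each i in [0,10]:
  i=0: ✗ (none in [0,1])
  i=1: ✗ (none in [1,2])
  i=2: ✓ (witness j=3)
  i=3: ✓ (witness j=3)
  i=4: ✗ (none in [4,5])
  i=5: ✗ (none in [5,6])
  i=6: ✓ (witness j=7)
  i=7: ✓ (witness j=7)
  i=8: ✓ (witness j=8)
  i=9: ✓ (witness j=10)
  i=10: ✓ (witness j=10)

2, 3, 6, 7, 8, 9, 10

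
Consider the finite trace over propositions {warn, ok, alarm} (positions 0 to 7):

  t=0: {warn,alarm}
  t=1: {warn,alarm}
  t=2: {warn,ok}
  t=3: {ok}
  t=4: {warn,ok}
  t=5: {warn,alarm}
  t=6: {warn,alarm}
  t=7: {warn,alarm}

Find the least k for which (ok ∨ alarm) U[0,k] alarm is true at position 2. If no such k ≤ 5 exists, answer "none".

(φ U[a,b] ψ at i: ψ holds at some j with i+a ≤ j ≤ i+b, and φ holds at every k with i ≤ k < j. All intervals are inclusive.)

3

Need earliest j ≥ 2 with alarm, and (ok ∨ alarm) at every k in [2,j-1].
  j=2: rhs fails.
  j=3: rhs fails.
  j=4: rhs fails.
  j=5: rhs holds; lhs holds on [2,4]. k = 3.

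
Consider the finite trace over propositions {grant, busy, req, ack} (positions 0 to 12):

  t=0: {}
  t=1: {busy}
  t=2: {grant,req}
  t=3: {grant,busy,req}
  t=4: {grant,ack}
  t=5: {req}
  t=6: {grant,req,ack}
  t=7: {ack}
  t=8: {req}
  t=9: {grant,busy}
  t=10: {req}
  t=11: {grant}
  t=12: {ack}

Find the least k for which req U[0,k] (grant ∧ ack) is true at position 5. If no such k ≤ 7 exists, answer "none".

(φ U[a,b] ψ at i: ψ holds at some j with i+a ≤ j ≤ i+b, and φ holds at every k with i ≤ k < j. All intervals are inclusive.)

1

Need earliest j ≥ 5 with (grant ∧ ack), and req at every k in [5,j-1].
  j=5: rhs fails.
  j=6: rhs holds; lhs holds on [5,5]. k = 1.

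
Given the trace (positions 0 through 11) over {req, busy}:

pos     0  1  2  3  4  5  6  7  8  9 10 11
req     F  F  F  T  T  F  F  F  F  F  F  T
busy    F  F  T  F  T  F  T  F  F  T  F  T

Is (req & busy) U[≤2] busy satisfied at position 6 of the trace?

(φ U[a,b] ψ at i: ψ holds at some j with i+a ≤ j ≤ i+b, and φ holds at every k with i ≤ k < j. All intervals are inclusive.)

Holds

Need some j in [6,8] with busy, and (req & busy) at every k in [6,j-1].
  j=6: busy holds; no prefix to check → satisfied.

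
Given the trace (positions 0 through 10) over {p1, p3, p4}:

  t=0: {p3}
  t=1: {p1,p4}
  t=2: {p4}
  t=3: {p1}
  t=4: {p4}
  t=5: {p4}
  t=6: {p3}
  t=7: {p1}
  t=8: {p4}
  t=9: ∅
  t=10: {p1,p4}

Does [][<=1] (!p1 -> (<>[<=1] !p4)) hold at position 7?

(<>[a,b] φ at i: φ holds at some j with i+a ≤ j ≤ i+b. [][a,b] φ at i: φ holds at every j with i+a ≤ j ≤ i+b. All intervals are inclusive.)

Yes

Check (!p1 -> (<>[<=1] !p4)) at every j in [7,8]:
  j=7: antecedent false → ✓
  j=8: antecedent true; consequent holds (witness at 9) → ✓
All positions satisfy it → formula holds.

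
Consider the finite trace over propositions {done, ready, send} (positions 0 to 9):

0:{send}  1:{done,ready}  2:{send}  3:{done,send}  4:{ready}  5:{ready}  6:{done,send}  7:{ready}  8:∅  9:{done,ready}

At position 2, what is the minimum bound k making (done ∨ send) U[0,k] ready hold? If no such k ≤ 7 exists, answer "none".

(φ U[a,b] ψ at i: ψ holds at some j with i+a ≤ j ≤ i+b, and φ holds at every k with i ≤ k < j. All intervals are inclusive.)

Need earliest j ≥ 2 with ready, and (done ∨ send) at every k in [2,j-1].
  j=2: rhs fails.
  j=3: rhs fails.
  j=4: rhs holds; lhs holds on [2,3]. k = 2.

2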